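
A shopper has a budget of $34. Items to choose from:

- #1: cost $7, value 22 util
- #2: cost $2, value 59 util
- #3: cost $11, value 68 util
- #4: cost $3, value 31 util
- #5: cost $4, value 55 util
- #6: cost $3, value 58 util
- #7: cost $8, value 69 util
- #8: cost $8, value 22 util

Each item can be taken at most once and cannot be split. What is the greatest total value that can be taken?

340 util

This is a 0/1 knapsack; check combinations near the capacity.
- #2+#3+#4+#5+#6+#7: cost 2+11+3+4+3+8=31, value 59+68+31+55+58+69=340
- #2+#3+#5+#6+#7: cost 2+11+4+3+8=28, value 59+68+55+58+69=309
- #1+#2+#3+#4+#6+#7: cost 7+2+11+3+3+8=34, value 22+59+68+31+58+69=307
Best: 340 util.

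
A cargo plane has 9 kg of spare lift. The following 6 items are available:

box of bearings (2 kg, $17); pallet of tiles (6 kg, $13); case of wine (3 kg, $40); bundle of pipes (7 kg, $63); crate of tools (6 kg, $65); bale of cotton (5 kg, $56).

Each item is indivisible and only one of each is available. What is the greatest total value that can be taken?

Check high-value combinations within 9 kg:
- case of wine+crate of tools: weight 3+6=9, value 40+65=105
- case of wine+bale of cotton: weight 3+5=8, value 40+56=96
- box of bearings+crate of tools: weight 2+6=8, value 17+65=82
- box of bearings+bundle of pipes: weight 2+7=9, value 17+63=80
Best: $105.

$105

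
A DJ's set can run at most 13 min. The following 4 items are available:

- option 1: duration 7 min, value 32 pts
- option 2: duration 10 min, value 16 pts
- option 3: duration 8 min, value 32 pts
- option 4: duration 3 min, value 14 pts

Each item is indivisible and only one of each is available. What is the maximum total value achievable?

46 pts

This is a 0/1 knapsack; check combinations near the capacity.
- option 1+option 4: duration 7+3=10, value 32+14=46
- option 3+option 4: duration 8+3=11, value 32+14=46
- option 1: duration 7, value 32
Best: 46 pts.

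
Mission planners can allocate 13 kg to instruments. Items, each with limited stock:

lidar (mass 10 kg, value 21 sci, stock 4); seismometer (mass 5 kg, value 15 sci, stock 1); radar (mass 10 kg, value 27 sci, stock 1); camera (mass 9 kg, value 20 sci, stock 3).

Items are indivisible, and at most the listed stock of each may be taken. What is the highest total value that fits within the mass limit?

Best selections within mass 13 and stock limits:
- 1×radar: mass 10, value 27
- 1×lidar: mass 10, value 21
- 1×camera: mass 9, value 20
- 1×seismometer: mass 5, value 15
Best: 27 sci.

27 sci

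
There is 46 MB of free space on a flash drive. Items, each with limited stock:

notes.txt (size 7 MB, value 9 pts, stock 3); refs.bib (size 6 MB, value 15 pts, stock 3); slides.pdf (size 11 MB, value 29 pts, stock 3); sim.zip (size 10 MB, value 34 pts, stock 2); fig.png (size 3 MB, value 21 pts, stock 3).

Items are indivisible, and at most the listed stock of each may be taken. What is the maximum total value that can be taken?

Best selections within size 46 and stock limits:
- 1×refs.bib + 1×slides.pdf + 2×sim.zip + 3×fig.png: size 46, value 175
- 2×refs.bib + 2×sim.zip + 3×fig.png: size 41, value 161
- 1×slides.pdf + 2×sim.zip + 3×fig.png: size 40, value 160
Best: 175 pts.

175 pts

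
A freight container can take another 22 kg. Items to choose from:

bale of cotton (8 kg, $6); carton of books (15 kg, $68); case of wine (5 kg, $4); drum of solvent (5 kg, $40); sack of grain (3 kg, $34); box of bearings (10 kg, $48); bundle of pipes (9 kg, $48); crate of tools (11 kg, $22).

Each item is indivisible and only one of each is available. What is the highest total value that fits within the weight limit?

$130

This is a 0/1 knapsack; check combinations near the capacity.
- sack of grain+box of bearings+bundle of pipes: weight 3+10+9=22, value 34+48+48=130
- case of wine+drum of solvent+sack of grain+bundle of pipes: weight 5+5+3+9=22, value 4+40+34+48=126
- drum of solvent+sack of grain+bundle of pipes: weight 5+3+9=17, value 40+34+48=122
- drum of solvent+sack of grain+box of bearings: weight 5+3+10=18, value 40+34+48=122
- carton of books+drum of solvent: weight 15+5=20, value 68+40=108
Best: $130.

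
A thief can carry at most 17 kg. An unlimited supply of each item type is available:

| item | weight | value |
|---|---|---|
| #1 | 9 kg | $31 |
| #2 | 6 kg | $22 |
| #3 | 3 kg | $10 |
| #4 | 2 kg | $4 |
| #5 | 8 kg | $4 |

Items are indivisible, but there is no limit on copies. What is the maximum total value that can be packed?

$58

Best value-per-unit is #2 at 22/6; filling with it alone gives 2×22 = 44.
Optimal mix: 2×#2 + 1×#3 + 1×#4 → weight 17, value 58.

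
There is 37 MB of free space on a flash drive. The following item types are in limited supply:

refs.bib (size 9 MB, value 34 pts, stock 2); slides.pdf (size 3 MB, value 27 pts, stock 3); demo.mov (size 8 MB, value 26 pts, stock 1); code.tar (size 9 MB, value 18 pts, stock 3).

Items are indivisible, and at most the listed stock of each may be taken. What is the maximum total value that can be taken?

175 pts

Top feasible selections:
- 2×refs.bib + 3×slides.pdf + 1×demo.mov: size 35, value 175
- 2×refs.bib + 3×slides.pdf + 1×code.tar: size 36, value 167
- 1×refs.bib + 3×slides.pdf + 1×demo.mov + 1×code.tar: size 35, value 159
- 1×refs.bib + 3×slides.pdf + 2×code.tar: size 36, value 151
Best: 175 pts.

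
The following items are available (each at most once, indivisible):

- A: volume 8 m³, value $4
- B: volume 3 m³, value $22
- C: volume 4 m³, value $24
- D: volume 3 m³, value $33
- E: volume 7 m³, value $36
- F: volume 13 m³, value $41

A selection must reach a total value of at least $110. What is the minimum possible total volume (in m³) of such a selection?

17

Subsets with value ≥ 110, sorted by total volume:
- B+C+D+E: volume 17, value 115
- B+C+D+F: volume 23, value 120
Minimum volume: 17 m³.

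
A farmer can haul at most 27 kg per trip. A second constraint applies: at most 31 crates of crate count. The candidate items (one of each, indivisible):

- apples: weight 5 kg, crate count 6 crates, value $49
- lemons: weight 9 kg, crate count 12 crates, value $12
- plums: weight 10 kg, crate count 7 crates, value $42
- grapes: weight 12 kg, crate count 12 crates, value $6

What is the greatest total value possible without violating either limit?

$103

Feasible sets respecting both limits:
- apples+lemons+plums: weight 24, crate count 25, value 103
- apples+plums+grapes: weight 27, crate count 25, value 97
- apples+plums: weight 15, crate count 13, value 91
- apples+lemons+grapes: weight 26, crate count 30, value 67
Best: $103.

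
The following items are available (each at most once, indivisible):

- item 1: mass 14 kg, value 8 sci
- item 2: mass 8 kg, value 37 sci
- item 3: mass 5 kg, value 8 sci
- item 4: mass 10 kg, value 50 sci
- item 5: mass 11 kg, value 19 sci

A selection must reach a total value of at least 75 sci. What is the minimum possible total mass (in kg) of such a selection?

18

Subsets with value ≥ 75, sorted by total mass:
- item 2+item 4: mass 18, value 87
- item 2+item 3+item 4: mass 23, value 95
- item 3+item 4+item 5: mass 26, value 77
Minimum mass: 18 kg.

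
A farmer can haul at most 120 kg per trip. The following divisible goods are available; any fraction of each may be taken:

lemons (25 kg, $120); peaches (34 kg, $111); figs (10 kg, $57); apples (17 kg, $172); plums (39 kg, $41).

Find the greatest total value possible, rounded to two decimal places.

495.74

Take in order of value per unit:
- apples (172/17 per unit): all 17 → value 172, running total 172.00
- figs (57/10 per unit): all 10 → value 57, running total 229.00
- lemons (120/25 per unit): all 25 → value 120, running total 349.00
- peaches (111/34 per unit): all 34 → value 111, running total 460.00
- plums (41/39 per unit): 34 of 39 → value 34×41/39 = 35.7436, running total 495.74
Total 495.74.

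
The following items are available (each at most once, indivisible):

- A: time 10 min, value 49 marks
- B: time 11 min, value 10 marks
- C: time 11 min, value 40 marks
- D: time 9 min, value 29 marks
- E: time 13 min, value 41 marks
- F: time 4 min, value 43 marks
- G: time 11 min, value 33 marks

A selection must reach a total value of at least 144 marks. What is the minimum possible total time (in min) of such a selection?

34

Subsets with value ≥ 144, sorted by total time:
- A+C+D+F: time 34, value 161
- A+D+F+G: time 34, value 154
Minimum time: 34 min.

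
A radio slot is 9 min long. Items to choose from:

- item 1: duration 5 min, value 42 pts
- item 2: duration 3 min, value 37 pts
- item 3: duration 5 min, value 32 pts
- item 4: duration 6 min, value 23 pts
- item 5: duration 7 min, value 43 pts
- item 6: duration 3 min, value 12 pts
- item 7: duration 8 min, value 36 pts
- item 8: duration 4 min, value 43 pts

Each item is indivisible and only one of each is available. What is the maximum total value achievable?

85 pts

Check high-value combinations within 9 min:
- item 1+item 8: duration 5+4=9, value 42+43=85
- item 2+item 8: duration 3+4=7, value 37+43=80
- item 1+item 2: duration 5+3=8, value 42+37=79
Best: 85 pts.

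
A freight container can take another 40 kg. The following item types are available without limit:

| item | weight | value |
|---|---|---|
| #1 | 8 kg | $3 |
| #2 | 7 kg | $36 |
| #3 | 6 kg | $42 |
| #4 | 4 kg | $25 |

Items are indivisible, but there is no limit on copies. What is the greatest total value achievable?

$277

Best value-per-unit is #3 at 42/6; filling with it alone gives 6×42 = 252.
Optimal mix: 6×#3 + 1×#4 → weight 40, value 277.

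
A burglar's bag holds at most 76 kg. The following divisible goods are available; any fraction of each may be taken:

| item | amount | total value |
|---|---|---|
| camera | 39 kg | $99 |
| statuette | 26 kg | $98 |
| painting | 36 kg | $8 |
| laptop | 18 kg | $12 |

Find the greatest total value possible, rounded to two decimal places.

Take in order of value per unit:
- statuette (98/26 per unit): all 26 → value 98, running total 98.00
- camera (99/39 per unit): all 39 → value 99, running total 197.00
- laptop (12/18 per unit): 11 of 18 → value 11×12/18 = 7.3333, running total 204.33
Total 204.33.

204.33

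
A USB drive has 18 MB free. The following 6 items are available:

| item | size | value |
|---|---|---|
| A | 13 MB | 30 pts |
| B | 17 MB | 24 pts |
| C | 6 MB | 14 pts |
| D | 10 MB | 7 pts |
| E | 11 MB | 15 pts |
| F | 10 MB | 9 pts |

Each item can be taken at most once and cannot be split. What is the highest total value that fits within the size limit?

30 pts

Check high-value combinations within 18 MB:
- A: size 13, value 30
- C+E: size 6+11=17, value 14+15=29
- B: size 17, value 24
- C+F: size 6+10=16, value 14+9=23
Best: 30 pts.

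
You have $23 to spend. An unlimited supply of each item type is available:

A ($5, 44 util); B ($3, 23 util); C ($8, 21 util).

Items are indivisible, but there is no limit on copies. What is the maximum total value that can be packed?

199 util

Best value-per-unit is A at 44/5; filling with it alone gives 4×44 = 176.
Optimal mix: 4×A + 1×B → cost 23, value 199.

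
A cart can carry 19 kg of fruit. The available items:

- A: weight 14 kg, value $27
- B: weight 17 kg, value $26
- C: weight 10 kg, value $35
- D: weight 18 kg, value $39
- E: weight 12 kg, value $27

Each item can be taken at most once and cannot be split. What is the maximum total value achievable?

$39

Check high-value combinations within 19 kg:
- D: weight 18, value 39
- C: weight 10, value 35
- E: weight 12, value 27
- A: weight 14, value 27
Best: $39.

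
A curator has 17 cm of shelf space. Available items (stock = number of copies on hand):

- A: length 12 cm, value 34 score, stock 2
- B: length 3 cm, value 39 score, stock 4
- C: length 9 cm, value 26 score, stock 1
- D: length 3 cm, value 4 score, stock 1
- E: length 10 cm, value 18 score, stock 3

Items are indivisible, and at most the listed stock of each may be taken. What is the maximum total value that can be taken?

160 score

Best selections within length 17 and stock limits:
- 4×B + 1×D: length 15, value 160
- 4×B: length 12, value 156
- 3×B + 1×D: length 12, value 121
Best: 160 score.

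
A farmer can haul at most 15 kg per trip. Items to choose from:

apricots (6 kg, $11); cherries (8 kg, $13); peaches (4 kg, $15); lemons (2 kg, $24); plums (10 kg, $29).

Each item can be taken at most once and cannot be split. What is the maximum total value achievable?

Check high-value combinations within 15 kg:
- lemons+plums: weight 2+10=12, value 24+29=53
- cherries+peaches+lemons: weight 8+4+2=14, value 13+15+24=52
- apricots+peaches+lemons: weight 6+4+2=12, value 11+15+24=50
Best: $53.

$53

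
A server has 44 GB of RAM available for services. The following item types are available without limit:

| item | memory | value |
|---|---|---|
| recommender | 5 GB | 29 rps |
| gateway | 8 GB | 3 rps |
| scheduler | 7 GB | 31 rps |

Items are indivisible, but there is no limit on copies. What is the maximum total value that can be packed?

236 rps

Best value-per-unit is recommender at 29/5; filling with it alone gives 8×29 = 232.
Optimal mix: 6×recommender + 2×scheduler → memory 44, value 236.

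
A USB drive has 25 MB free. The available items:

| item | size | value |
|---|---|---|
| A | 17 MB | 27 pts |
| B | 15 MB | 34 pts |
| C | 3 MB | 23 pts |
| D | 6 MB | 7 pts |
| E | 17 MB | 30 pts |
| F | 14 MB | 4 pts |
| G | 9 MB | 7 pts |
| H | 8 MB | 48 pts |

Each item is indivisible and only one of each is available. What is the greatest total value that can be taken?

Check high-value combinations within 25 MB:
- B+H: size 15+8=23, value 34+48=82
- C+D+H: size 3+6+8=17, value 23+7+48=78
- C+G+H: size 3+9+8=20, value 23+7+48=78
- E+H: size 17+8=25, value 30+48=78
Best: 82 pts.

82 pts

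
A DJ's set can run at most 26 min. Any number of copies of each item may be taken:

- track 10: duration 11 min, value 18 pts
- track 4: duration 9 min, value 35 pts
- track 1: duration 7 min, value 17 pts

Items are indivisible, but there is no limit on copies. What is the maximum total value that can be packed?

87 pts

Best value-per-unit is track 4 at 35/9; filling with it alone gives 2×35 = 70.
Optimal mix: 2×track 4 + 1×track 1 → duration 25, value 87.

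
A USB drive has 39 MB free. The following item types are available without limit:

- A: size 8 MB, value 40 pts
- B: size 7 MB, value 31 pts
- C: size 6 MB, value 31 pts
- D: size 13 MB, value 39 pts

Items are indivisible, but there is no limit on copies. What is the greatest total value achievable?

195 pts

Best value-per-unit is C at 31/6; filling with it alone gives 6×31 = 186.
Optimal mix: 1×A + 1×B + 4×C → size 39, value 195.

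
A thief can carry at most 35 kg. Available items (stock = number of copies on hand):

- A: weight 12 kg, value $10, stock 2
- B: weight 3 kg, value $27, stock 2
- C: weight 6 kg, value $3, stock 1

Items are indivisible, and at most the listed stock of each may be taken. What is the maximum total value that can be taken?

$74

Top feasible selections:
- 2×A + 2×B: weight 30, value 74
- 1×A + 2×B + 1×C: weight 24, value 67
- 1×A + 2×B: weight 18, value 64
Best: $74.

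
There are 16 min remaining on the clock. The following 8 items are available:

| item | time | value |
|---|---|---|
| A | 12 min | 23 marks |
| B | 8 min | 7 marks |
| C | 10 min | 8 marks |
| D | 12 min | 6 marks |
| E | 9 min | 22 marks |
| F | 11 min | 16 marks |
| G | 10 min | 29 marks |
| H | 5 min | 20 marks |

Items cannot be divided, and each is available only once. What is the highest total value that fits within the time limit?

49 marks

Check high-value combinations within 16 min:
- G+H: time 10+5=15, value 29+20=49
- E+H: time 9+5=14, value 22+20=42
- F+H: time 11+5=16, value 16+20=36
- G: time 10, value 29
- C+H: time 10+5=15, value 8+20=28
Best: 49 marks.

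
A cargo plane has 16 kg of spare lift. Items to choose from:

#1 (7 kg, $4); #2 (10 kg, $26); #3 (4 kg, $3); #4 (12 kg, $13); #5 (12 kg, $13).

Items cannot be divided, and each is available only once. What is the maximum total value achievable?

$29

This is a 0/1 knapsack; check combinations near the capacity.
- #2+#3: weight 10+4=14, value 26+3=29
- #2: weight 10, value 26
- #3+#4: weight 4+12=16, value 3+13=16
- #3+#5: weight 4+12=16, value 3+13=16
Best: $29.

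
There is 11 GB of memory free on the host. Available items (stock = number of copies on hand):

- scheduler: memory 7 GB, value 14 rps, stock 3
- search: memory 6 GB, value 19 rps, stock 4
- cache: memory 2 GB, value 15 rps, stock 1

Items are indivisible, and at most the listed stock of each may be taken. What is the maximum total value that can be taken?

34 rps

Best selections within memory 11 and stock limits:
- 1×search + 1×cache: memory 8, value 34
- 1×scheduler + 1×cache: memory 9, value 29
- 1×search: memory 6, value 19
Best: 34 rps.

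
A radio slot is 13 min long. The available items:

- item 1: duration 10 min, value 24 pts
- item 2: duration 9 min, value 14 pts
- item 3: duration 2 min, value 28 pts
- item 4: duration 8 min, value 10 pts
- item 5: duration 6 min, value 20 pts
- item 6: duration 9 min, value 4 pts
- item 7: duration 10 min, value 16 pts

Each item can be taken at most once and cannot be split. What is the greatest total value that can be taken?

This is a 0/1 knapsack; check combinations near the capacity.
- item 1+item 3: duration 10+2=12, value 24+28=52
- item 3+item 5: duration 2+6=8, value 28+20=48
- item 3+item 7: duration 2+10=12, value 28+16=44
Best: 52 pts.

52 pts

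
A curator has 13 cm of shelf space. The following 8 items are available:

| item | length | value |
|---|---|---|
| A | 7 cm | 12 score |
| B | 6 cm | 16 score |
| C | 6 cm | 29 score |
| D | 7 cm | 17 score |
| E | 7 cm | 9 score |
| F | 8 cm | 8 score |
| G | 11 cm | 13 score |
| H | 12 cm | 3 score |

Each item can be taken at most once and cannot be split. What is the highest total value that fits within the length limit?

46 score

This is a 0/1 knapsack; check combinations near the capacity.
- C+D: length 6+7=13, value 29+17=46
- B+C: length 6+6=12, value 16+29=45
- A+C: length 7+6=13, value 12+29=41
Best: 46 score.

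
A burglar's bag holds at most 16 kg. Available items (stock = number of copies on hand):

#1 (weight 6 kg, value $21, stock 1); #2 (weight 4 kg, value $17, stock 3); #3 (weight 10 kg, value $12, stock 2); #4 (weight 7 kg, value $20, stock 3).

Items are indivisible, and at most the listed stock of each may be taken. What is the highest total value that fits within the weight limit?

$55

Top feasible selections:
- 1×#1 + 2×#2: weight 14, value 55
- 2×#2 + 1×#4: weight 15, value 54
- 3×#2: weight 12, value 51
- 1×#1 + 1×#4: weight 13, value 41
Best: $55.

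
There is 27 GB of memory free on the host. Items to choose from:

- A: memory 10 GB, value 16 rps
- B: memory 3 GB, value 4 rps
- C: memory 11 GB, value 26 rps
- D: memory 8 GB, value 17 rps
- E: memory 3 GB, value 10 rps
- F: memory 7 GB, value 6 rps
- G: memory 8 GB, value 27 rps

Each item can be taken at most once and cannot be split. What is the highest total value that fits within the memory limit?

70 rps

Check high-value combinations within 27 GB:
- C+D+G: memory 11+8+8=27, value 26+17+27=70
- B+C+E+G: memory 3+11+3+8=25, value 4+26+10+27=67
- C+E+G: memory 11+3+8=22, value 26+10+27=63
- A+D+G: memory 10+8+8=26, value 16+17+27=60
- D+E+F+G: memory 8+3+7+8=26, value 17+10+6+27=60
Best: 70 rps.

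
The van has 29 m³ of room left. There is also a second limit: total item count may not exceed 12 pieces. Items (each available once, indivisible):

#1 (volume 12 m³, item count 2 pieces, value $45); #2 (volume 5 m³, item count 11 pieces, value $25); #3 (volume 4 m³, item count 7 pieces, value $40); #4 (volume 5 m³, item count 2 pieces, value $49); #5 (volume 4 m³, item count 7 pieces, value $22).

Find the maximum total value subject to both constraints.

$134

Feasible sets respecting both limits:
- #1+#3+#4: volume 21, item count 11, value 134
- #1+#4+#5: volume 21, item count 11, value 116
- #1+#4: volume 17, item count 4, value 94
Best: $134.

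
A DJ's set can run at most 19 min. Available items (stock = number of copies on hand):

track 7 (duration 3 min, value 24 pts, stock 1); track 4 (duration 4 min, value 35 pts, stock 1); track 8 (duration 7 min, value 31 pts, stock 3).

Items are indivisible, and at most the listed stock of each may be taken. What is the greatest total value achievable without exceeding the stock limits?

Best selections within duration 19 and stock limits:
- 1×track 4 + 2×track 8: duration 18, value 97
- 1×track 7 + 1×track 4 + 1×track 8: duration 14, value 90
- 1×track 7 + 2×track 8: duration 17, value 86
- 1×track 4 + 1×track 8: duration 11, value 66
Best: 97 pts.

97 pts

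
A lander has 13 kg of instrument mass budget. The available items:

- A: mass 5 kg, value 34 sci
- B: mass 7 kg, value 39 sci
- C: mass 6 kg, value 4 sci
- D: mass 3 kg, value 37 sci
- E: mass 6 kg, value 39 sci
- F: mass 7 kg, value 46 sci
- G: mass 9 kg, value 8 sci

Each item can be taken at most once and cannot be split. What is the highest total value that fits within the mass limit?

85 sci

Check high-value combinations within 13 kg:
- E+F: mass 6+7=13, value 39+46=85
- D+F: mass 3+7=10, value 37+46=83
- A+F: mass 5+7=12, value 34+46=80
- B+E: mass 7+6=13, value 39+39=78
Best: 85 sci.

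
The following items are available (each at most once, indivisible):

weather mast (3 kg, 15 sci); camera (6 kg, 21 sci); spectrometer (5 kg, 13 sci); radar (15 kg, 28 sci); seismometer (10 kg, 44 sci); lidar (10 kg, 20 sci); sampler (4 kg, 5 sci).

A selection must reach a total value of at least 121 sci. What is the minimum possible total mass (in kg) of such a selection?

39

Subsets with value ≥ 121, sorted by total mass:
- weather mast+camera+spectrometer+radar+seismometer: mass 39, value 121
- weather mast+camera+spectrometer+radar+seismometer+sampler: mass 43, value 126
Minimum mass: 39 kg.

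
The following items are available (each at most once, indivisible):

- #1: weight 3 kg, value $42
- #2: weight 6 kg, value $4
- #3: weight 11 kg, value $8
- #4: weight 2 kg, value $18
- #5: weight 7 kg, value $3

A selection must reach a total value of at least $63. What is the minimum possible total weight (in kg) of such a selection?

Subsets with value ≥ 63, sorted by total weight:
- #1+#2+#4: weight 11, value 64
- #1+#4+#5: weight 12, value 63
Minimum weight: 11 kg.

11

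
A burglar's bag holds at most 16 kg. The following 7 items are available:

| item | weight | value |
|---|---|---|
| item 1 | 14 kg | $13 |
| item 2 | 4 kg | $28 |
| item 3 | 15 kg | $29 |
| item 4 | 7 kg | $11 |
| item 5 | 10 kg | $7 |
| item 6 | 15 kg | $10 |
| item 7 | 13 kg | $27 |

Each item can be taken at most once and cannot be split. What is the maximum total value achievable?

$39

This is a 0/1 knapsack; check combinations near the capacity.
- item 2+item 4: weight 4+7=11, value 28+11=39
- item 2+item 5: weight 4+10=14, value 28+7=35
- item 3: weight 15, value 29
- item 2: weight 4, value 28
Best: $39.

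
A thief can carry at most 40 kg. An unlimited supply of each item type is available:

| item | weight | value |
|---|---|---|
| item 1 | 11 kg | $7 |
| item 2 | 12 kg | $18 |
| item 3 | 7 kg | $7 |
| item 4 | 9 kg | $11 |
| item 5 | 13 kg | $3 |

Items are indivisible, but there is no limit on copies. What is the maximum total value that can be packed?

Best value-per-unit is item 2 at 18/12, and filling with it alone uses weight 3×12=36. No mix of the others beats 3×18 = 54.

$54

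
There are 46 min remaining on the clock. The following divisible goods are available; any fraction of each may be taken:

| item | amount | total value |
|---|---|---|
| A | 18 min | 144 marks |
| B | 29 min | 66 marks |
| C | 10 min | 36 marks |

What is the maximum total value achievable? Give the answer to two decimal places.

220.97

Take in order of value per unit:
- A (144/18 per unit): all 18 → value 144, running total 144.00
- C (36/10 per unit): all 10 → value 36, running total 180.00
- B (66/29 per unit): 18 of 29 → value 18×66/29 = 40.9655, running total 220.97
Total 220.97.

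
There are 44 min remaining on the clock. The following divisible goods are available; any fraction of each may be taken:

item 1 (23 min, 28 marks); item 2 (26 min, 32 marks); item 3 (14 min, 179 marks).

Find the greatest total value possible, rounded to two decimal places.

215.87

Take in order of value per unit:
- item 3 (179/14 per unit): all 14 → value 179, running total 179.00
- item 2 (32/26 per unit): all 26 → value 32, running total 211.00
- item 1 (28/23 per unit): 4 of 23 → value 4×28/23 = 4.8696, running total 215.87
Total 215.87.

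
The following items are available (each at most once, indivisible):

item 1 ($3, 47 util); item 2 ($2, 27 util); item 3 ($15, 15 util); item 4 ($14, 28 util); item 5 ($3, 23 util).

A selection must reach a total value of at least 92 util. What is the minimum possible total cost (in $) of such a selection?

Subsets with value ≥ 92, sorted by total cost:
- item 1+item 2+item 5: cost 8, value 97
- item 1+item 2+item 4: cost 19, value 102
Minimum cost: 8 $.

8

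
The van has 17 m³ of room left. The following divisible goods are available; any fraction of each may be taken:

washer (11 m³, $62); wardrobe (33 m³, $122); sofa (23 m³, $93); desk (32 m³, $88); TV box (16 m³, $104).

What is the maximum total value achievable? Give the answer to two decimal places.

Take in order of value per unit:
- TV box (104/16 per unit): all 16 → value 104, running total 104.00
- washer (62/11 per unit): 1 of 11 → value 1×62/11 = 5.6364, running total 109.64
Total 109.64.

109.64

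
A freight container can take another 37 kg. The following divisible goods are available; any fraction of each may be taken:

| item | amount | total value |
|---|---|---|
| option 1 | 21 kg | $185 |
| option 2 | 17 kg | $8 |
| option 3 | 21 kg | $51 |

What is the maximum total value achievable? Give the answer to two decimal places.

Take in order of value per unit:
- option 1 (185/21 per unit): all 21 → value 185, running total 185.00
- option 3 (51/21 per unit): 16 of 21 → value 16×51/21 = 38.8571, running total 223.86
Total 223.86.

223.86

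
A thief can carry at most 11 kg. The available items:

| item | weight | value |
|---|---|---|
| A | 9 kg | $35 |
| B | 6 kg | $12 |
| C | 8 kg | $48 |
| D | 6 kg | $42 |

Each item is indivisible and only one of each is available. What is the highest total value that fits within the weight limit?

$48

Check high-value combinations within 11 kg:
- C: weight 8, value 48
- D: weight 6, value 42
- A: weight 9, value 35
- B: weight 6, value 12
Best: $48.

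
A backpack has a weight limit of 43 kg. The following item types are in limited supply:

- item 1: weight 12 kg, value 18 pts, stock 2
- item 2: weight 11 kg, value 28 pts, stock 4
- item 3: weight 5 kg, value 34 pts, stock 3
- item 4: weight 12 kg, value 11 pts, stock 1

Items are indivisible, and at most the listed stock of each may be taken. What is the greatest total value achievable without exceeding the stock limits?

158 pts

Top feasible selections:
- 2×item 2 + 3×item 3: weight 37, value 158
- 3×item 2 + 2×item 3: weight 43, value 152
- 1×item 1 + 1×item 2 + 3×item 3: weight 38, value 148
Best: 158 pts.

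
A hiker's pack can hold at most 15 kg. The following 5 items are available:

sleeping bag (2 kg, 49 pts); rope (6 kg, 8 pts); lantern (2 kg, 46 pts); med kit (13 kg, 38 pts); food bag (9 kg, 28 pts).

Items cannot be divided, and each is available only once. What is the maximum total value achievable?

This is a 0/1 knapsack; check combinations near the capacity.
- sleeping bag+lantern+food bag: weight 2+2+9=13, value 49+46+28=123
- sleeping bag+rope+lantern: weight 2+6+2=10, value 49+8+46=103
- sleeping bag+lantern: weight 2+2=4, value 49+46=95
Best: 123 pts.

123 pts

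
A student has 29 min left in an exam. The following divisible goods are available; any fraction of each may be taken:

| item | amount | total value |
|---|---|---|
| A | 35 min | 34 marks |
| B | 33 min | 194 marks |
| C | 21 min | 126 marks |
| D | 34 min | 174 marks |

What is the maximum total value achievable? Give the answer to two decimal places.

173.03

Take in order of value per unit:
- C (126/21 per unit): all 21 → value 126, running total 126.00
- B (194/33 per unit): 8 of 33 → value 8×194/33 = 47.0303, running total 173.03
Total 173.03.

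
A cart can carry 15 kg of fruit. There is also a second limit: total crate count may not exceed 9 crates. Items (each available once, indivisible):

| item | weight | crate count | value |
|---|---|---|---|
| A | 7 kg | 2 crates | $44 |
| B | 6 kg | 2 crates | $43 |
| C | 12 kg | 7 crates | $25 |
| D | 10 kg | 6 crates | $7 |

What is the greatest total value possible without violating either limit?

$87

Feasible sets respecting both limits:
- A+B: weight 13, crate count 4, value 87
- A: weight 7, crate count 2, value 44
- B: weight 6, crate count 2, value 43
Best: $87.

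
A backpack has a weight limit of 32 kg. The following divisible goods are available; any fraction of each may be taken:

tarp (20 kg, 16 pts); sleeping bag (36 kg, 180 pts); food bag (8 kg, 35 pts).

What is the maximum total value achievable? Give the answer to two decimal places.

160.00

Take in order of value per unit:
- sleeping bag (180/36 per unit): 32 of 36 → value 32×180/36 = 160.0000, running total 160.00
Total 160.00.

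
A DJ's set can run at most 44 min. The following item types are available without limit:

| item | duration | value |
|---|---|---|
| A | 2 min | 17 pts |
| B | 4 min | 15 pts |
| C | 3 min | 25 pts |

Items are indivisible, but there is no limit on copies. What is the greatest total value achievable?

Best value-per-unit is A at 17/2, and filling with it alone uses duration 22×2=44. No mix of the others beats 22×17 = 374.

374 pts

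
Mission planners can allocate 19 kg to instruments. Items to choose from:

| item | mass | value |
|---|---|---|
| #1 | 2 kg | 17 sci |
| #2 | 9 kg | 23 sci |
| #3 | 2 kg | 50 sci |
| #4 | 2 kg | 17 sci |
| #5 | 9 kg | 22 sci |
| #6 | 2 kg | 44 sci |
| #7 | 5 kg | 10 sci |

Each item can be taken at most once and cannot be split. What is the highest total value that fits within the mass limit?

Check high-value combinations within 19 kg:
- #1+#2+#3+#4+#6: mass 2+9+2+2+2=17, value 17+23+50+17+44=151
- #1+#3+#4+#5+#6: mass 2+2+2+9+2=17, value 17+50+17+22+44=150
- #1+#3+#4+#6+#7: mass 2+2+2+2+5=13, value 17+50+17+44+10=138
- #1+#2+#3+#6: mass 2+9+2+2=15, value 17+23+50+44=134
Best: 151 sci.

151 sci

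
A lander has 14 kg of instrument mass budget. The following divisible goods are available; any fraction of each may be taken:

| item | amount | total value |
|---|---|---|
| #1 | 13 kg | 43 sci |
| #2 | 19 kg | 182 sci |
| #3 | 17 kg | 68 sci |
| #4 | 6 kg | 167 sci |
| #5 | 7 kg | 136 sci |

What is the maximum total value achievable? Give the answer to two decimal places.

Take in order of value per unit:
- #4 (167/6 per unit): all 6 → value 167, running total 167.00
- #5 (136/7 per unit): all 7 → value 136, running total 303.00
- #2 (182/19 per unit): 1 of 19 → value 1×182/19 = 9.5789, running total 312.58
Total 312.58.

312.58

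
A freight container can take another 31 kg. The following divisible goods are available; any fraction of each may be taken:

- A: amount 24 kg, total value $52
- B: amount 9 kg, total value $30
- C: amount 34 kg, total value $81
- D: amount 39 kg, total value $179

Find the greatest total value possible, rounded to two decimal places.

Take in order of value per unit:
- D (179/39 per unit): 31 of 39 → value 31×179/39 = 142.2821, running total 142.28
Total 142.28.

142.28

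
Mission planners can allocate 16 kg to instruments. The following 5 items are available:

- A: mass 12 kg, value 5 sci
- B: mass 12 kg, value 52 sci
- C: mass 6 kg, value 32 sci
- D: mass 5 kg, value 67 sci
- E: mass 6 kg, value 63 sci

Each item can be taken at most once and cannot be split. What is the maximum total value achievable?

Check high-value combinations within 16 kg:
- D+E: mass 5+6=11, value 67+63=130
- C+D: mass 6+5=11, value 32+67=99
- C+E: mass 6+6=12, value 32+63=95
- D: mass 5, value 67
- E: mass 6, value 63
Best: 130 sci.

130 sci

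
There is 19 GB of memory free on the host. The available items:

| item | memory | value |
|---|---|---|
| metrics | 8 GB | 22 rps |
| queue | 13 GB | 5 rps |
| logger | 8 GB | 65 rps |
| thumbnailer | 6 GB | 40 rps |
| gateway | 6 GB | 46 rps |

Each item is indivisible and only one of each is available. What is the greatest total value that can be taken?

111 rps

Check high-value combinations within 19 GB:
- logger+gateway: memory 8+6=14, value 65+46=111
- logger+thumbnailer: memory 8+6=14, value 65+40=105
- metrics+logger: memory 8+8=16, value 22+65=87
Best: 111 rps.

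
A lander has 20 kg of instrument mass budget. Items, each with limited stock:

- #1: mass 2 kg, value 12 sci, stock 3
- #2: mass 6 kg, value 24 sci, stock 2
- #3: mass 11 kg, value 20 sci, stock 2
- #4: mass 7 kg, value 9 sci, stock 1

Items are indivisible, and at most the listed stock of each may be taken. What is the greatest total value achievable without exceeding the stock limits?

84 sci

Best selections within mass 20 and stock limits:
- 3×#1 + 2×#2: mass 18, value 84
- 2×#1 + 2×#2: mass 16, value 72
- 3×#1 + 1×#2 + 1×#4: mass 19, value 69
Best: 84 sci.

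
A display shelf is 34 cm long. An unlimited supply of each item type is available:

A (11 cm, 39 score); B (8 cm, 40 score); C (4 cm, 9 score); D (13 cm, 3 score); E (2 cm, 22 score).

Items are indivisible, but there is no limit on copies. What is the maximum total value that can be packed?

374 score

Best value-per-unit is E at 22/2, and filling with it alone uses length 17×2=34. No mix of the others beats 17×22 = 374.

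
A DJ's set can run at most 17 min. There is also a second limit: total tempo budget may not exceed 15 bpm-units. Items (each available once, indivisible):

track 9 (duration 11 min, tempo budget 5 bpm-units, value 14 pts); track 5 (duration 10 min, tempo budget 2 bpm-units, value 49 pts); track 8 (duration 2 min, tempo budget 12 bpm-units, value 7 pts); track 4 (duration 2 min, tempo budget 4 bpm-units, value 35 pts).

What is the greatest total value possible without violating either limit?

Feasible sets respecting both limits:
- track 5+track 4: duration 12, tempo budget 6, value 84
- track 5+track 8: duration 12, tempo budget 14, value 56
- track 5: duration 10, tempo budget 2, value 49
Best: 84 pts.

84 pts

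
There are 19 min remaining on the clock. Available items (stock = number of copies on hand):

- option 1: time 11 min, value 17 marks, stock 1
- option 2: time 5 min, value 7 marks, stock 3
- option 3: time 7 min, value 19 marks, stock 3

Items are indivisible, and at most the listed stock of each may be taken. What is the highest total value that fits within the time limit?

Top feasible selections:
- 1×option 2 + 2×option 3: time 19, value 45
- 2×option 3: time 14, value 38
- 1×option 1 + 1×option 3: time 18, value 36
Best: 45 marks.

45 marks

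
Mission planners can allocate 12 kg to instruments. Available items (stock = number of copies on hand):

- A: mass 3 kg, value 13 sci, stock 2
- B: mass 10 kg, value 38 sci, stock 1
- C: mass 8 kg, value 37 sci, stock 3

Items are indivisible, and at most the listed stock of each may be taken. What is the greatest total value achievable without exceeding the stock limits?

Best selections within mass 12 and stock limits:
- 1×A + 1×C: mass 11, value 50
- 1×B: mass 10, value 38
Best: 50 sci.

50 sci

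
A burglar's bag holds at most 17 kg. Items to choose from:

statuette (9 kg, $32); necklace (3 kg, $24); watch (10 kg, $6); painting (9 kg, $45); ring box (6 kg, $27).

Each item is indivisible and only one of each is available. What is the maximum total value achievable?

Check high-value combinations within 17 kg:
- painting+ring box: weight 9+6=15, value 45+27=72
- necklace+painting: weight 3+9=12, value 24+45=69
- statuette+ring box: weight 9+6=15, value 32+27=59
- statuette+necklace: weight 9+3=12, value 32+24=56
- necklace+ring box: weight 3+6=9, value 24+27=51
Best: $72.

$72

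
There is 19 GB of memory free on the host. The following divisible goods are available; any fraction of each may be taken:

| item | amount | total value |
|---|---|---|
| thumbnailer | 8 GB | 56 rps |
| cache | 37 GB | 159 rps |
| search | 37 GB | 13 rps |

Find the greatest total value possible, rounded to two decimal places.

Take in order of value per unit:
- thumbnailer (56/8 per unit): all 8 → value 56, running total 56.00
- cache (159/37 per unit): 11 of 37 → value 11×159/37 = 47.2703, running total 103.27
Total 103.27.

103.27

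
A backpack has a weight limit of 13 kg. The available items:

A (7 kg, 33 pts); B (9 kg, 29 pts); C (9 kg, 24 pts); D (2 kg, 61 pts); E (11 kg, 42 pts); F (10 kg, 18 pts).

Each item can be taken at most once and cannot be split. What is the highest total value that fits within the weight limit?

103 pts

Check high-value combinations within 13 kg:
- D+E: weight 2+11=13, value 61+42=103
- A+D: weight 7+2=9, value 33+61=94
- B+D: weight 9+2=11, value 29+61=90
Best: 103 pts.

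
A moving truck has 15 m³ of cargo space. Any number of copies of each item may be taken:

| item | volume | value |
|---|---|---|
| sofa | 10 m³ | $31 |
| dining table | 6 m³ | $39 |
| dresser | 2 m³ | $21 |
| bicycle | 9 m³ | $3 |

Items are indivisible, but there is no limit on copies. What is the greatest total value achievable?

$147

Best value-per-unit is dresser at 21/2, and filling with it alone uses volume 7×2=14. No mix of the others beats 7×21 = 147.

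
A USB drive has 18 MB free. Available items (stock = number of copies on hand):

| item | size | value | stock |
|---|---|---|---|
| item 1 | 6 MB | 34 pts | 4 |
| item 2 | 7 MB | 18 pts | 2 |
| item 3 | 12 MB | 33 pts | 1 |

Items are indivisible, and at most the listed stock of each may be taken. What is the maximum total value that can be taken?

Top feasible selections:
- 3×item 1: size 18, value 102
- 2×item 1: size 12, value 68
Best: 102 pts.

102 pts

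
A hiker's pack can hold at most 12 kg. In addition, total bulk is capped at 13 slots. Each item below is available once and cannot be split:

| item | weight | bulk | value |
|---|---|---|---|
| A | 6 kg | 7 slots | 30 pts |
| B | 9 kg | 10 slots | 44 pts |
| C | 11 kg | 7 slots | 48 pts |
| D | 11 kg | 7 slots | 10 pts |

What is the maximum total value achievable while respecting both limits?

48 pts

Feasible sets respecting both limits:
- C: weight 11, bulk 7, value 48
- B: weight 9, bulk 10, value 44
- A: weight 6, bulk 7, value 30
- D: weight 11, bulk 7, value 10
Best: 48 pts.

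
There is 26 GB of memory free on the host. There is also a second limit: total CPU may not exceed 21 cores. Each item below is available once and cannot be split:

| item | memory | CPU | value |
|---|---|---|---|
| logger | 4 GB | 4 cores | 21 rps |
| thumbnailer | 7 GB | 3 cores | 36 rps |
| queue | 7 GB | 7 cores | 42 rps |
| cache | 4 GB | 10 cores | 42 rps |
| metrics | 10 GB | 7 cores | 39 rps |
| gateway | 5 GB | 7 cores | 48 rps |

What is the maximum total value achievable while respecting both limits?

147 rps

Feasible sets respecting both limits:
- logger+thumbnailer+queue+gateway: memory 23, CPU 21, value 147
- logger+thumbnailer+metrics+gateway: memory 26, CPU 21, value 144
- queue+metrics+gateway: memory 22, CPU 21, value 129
Best: 147 rps.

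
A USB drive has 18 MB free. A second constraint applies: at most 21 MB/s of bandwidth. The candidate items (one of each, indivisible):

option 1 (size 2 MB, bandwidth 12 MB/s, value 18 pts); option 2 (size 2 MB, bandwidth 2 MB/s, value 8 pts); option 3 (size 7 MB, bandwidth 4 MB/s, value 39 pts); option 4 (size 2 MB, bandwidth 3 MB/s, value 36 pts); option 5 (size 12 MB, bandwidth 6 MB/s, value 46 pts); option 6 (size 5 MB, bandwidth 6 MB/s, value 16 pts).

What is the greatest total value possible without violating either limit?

101 pts

Feasible sets respecting both limits:
- option 1+option 2+option 3+option 4: size 13, bandwidth 21, value 101
- option 1+option 4+option 5: size 16, bandwidth 21, value 100
- option 2+option 3+option 4+option 6: size 16, bandwidth 15, value 99
- option 1+option 3+option 4: size 11, bandwidth 19, value 93
Best: 101 pts.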